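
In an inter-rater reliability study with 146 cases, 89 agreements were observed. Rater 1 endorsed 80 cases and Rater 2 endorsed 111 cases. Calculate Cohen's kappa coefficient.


P_o = 89/146 = 0.609589
P_e = (80*111 + 66*35) / 21316 = 0.524958
kappa = (P_o - P_e) / (1 - P_e)
kappa = (0.609589 - 0.524958) / (1 - 0.524958)
kappa = 0.1782

0.1782


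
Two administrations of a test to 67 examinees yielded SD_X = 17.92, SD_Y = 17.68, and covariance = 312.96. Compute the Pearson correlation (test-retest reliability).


r = cov(X,Y) / (SD_X * SD_Y)
r = 312.96 / (17.92 * 17.68)
r = 312.96 / 316.8256
r = 0.9878

0.9878


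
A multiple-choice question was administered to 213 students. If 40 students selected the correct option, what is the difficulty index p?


Item difficulty p = number correct / total examinees
p = 40 / 213
p = 0.1878

0.1878


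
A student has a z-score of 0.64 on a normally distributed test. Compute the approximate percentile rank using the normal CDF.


CDF(z) = 0.5 * (1 + erf(z/sqrt(2)))
erf(0.4525) = 0.4778
CDF = 0.7389
Percentile rank = 0.7389 * 100 = 73.89

73.89


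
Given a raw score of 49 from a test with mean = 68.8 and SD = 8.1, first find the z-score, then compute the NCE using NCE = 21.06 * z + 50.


z = (X - mean) / SD = (49 - 68.8) / 8.1
z = -19.8 / 8.1
z = -2.4444
NCE = NCE = 21.06z + 50
Carry z at full precision (z = -19.8 / 8.1) into the conversion:
NCE = 21.06 * (-19.8 / 8.1) + 50 = -416.988 / 8.1 + 50
NCE = -51.48 + 50
NCE = -1.48

-1.48


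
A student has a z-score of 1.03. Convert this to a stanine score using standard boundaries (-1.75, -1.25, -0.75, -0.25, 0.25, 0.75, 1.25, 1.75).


Stanine boundaries: [-1.75, -1.25, -0.75, -0.25, 0.25, 0.75, 1.25, 1.75]
z = 1.03
Check each boundary:
  z >= -1.75 -> could be stanine 2
  z >= -1.25 -> could be stanine 3
  z >= -0.75 -> could be stanine 4
  z >= -0.25 -> could be stanine 5
  z >= 0.25 -> could be stanine 6
  z >= 0.75 -> could be stanine 7
  z < 1.25
  z < 1.75
Highest qualifying boundary gives stanine = 7

7


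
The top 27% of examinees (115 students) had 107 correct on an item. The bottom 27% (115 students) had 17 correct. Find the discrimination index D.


p_upper = 107/115 = 0.9304
p_lower = 17/115 = 0.1478
D = 0.9304 - 0.1478 = 0.7826

0.7826


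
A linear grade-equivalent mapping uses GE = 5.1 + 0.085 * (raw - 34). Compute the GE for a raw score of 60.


raw - median = 60 - 34 = 26
slope * diff = 0.085 * 26 = 2.21
GE = 5.1 + 2.21
GE = 7.31

7.31


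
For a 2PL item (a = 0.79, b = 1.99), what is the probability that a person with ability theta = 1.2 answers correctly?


a*(theta - b) = 0.79 * (1.2 - 1.99) = -0.6241
exp(--0.6241) = 1.8666
P = 1 / (1 + 1.8666)
P = 0.3488

0.3488


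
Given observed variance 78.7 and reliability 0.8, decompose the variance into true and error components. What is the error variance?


var_true = rxx * var_obs = 0.8 * 78.7 = 62.96
var_error = var_obs - var_true
var_error = 78.7 - 62.96
var_error = 15.74

15.74


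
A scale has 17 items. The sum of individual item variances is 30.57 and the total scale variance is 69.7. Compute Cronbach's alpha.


alpha = (k/(k-1)) * (1 - sum(si^2)/s_total^2)
= (17/16) * (1 - 30.57/69.7)
alpha = 0.5965

0.5965


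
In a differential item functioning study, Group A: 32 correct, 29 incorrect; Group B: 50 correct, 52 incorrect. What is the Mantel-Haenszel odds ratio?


Odds_A = 32/29 = 1.1034
Odds_B = 50/52 = 0.9615
OR = Odds_A / Odds_B = 1.1034 / 0.9615
Exactly, OR = (32 * 52) / (29 * 50) = 1664 / 1450
OR = 1.1476

1.1476


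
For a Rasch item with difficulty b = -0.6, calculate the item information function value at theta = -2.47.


P = 1/(1+exp(-(-2.47--0.6))) = 0.1335
I = P*(1-P) = 0.1335 * 0.8665
I = 0.1157

0.1157


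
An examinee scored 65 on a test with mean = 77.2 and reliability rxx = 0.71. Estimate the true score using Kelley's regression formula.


T_est = rxx * X + (1 - rxx) * mean
T_est = 0.71 * 65 + 0.29 * 77.2
T_est = 46.15 + 22.388
T_est = 68.538

68.538


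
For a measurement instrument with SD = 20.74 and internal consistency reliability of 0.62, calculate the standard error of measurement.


SEM = SD * sqrt(1 - rxx)
SEM = 20.74 * sqrt(1 - 0.62)
SEM = 20.74 * sqrt(0.38) = 20.74 * 0.616441
SEM = 12.785

12.785


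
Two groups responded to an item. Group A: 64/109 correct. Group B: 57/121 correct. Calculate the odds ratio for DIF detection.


Odds_A = 64/45 = 1.4222
Odds_B = 57/64 = 0.8906
OR = Odds_A / Odds_B = 1.4222 / 0.8906
Exactly, OR = (64 * 64) / (45 * 57) = 4096 / 2565
OR = 1.5969

1.5969


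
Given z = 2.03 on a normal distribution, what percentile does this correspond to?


CDF(z) = 0.5 * (1 + erf(z/sqrt(2)))
erf(1.4354) = 0.9576
CDF = 0.9788
Percentile rank = 0.9788 * 100 = 97.88

97.88


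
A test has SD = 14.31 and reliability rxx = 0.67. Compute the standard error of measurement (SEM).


SEM = SD * sqrt(1 - rxx)
SEM = 14.31 * sqrt(1 - 0.67)
SEM = 14.31 * sqrt(0.33) = 14.31 * 0.574456
SEM = 8.2205

8.2205


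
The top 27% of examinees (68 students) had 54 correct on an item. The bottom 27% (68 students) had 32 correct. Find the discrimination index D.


p_upper = 54/68 = 0.7941
p_lower = 32/68 = 0.4706
D = 0.7941 - 0.4706 = 0.3235

0.3235


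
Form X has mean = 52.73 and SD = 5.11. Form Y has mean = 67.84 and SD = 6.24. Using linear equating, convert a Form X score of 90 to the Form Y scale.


slope = SD_Y / SD_X = 6.24 / 5.11 ~ 1.2211
intercept = mean_Y - slope * mean_X = 67.84 - (6.24 / 5.11) * 52.73 ~ 3.4495
Y = slope * X + intercept. To avoid rounding drift from the rounded slope/intercept, evaluate the equivalent form Y = mean_Y + SD_Y * (X - mean_X) / SD_X at full precision:
Y = 67.84 + 6.24 * (90 - 52.73) / 5.11
Y = 67.84 + 6.24 * 37.27 / 5.11
Y = 67.84 + 232.5648 / 5.11
Y = 67.84 + 45.5117
Y = 113.3517

113.3517


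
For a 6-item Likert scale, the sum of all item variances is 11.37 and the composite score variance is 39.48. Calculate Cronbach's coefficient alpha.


alpha = (k/(k-1)) * (1 - sum(si^2)/s_total^2)
= (6/5) * (1 - 11.37/39.48)
alpha = 0.8544

0.8544


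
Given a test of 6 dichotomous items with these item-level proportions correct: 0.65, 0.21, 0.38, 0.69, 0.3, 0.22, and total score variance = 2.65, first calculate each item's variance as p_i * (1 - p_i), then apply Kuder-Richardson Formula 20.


For each item, compute p_i * q_i:
  Item 1: 0.65 * 0.35 = 0.2275
  Item 2: 0.21 * 0.79 = 0.1659
  Item 3: 0.38 * 0.62 = 0.2356
  Item 4: 0.69 * 0.31 = 0.2139
  Item 5: 0.3 * 0.7 = 0.21
  Item 6: 0.22 * 0.78 = 0.1716
Sum(p_i * q_i) = 0.2275 + 0.1659 + 0.2356 + 0.2139 + 0.21 + 0.1716 = 1.2245
KR-20 = (k/(k-1)) * (1 - Sum(p_i*q_i) / Var_total)
= (6/5) * (1 - 1.2245/2.65)
= 1.2 * 0.5379
KR-20 = 0.6455

0.6455


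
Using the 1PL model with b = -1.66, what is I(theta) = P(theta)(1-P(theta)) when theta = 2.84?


P = 1/(1+exp(-(2.84--1.66))) = 0.989
I = P*(1-P) = 0.989 * 0.011
I = 0.0109

0.0109


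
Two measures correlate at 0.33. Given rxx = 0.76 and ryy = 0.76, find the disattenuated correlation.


r_corrected = rxy / sqrt(rxx * ryy)
= 0.33 / sqrt(0.76 * 0.76)
= 0.33 / sqrt(0.5776)
= 0.33 / 0.76
r_corrected = 0.4342

0.4342


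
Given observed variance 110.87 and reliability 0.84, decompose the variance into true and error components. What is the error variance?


var_true = rxx * var_obs = 0.84 * 110.87 = 93.1308
var_error = var_obs - var_true
var_error = 110.87 - 93.1308
var_error = 17.7392

17.7392


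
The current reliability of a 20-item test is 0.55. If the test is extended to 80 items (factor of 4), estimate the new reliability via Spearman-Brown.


r_new = (n * rxx) / (1 + (n-1) * rxx)
r_new = (4 * 0.55) / (1 + 3 * 0.55)
r_new = 2.2 / 2.65
r_new = 0.8302

0.8302


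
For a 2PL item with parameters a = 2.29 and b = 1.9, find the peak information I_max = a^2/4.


For 2PL, max info at theta = b = 1.9
I_max = a^2 / 4 = 2.29^2 / 4
= 5.2441 / 4
I_max = 1.311

1.311


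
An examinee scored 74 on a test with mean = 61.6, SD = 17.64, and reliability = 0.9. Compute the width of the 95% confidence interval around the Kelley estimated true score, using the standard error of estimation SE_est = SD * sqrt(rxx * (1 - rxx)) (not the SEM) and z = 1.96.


True score estimate = 0.9*74 + 0.1*61.6 = 72.76
SE_est = SD * sqrt(rxx * (1 - rxx)) = 17.64 * sqrt(0.9 * 0.1) = 17.64 * sqrt(0.09) = 5.292
CI = T_est +/- z * SE_est, so width = 2 * z * SE_est = 2 * 1.96 * 5.292
Width = 20.7446

20.7446


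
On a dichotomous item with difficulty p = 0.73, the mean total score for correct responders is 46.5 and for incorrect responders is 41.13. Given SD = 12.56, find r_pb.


q = 1 - p = 0.27
rpb = ((M1 - M0) / SD) * sqrt(p * q)
rpb = ((46.5 - 41.13) / 12.56) * sqrt(0.73 * 0.27)
rpb = 0.1898

0.1898


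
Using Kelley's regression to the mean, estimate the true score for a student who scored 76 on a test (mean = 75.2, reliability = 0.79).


T_est = rxx * X + (1 - rxx) * mean
T_est = 0.79 * 76 + 0.21 * 75.2
T_est = 60.04 + 15.792
T_est = 75.832

75.832


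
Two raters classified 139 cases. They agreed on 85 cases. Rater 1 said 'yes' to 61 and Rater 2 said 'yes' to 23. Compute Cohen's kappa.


P_o = 85/139 = 0.611511
P_e = (61*23 + 78*116) / 19321 = 0.540914
kappa = (P_o - P_e) / (1 - P_e)
kappa = (0.611511 - 0.540914) / (1 - 0.540914)
kappa = 0.1538

0.1538


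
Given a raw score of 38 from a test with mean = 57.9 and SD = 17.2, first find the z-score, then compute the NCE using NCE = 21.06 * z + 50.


z = (X - mean) / SD = (38 - 57.9) / 17.2
z = -19.9 / 17.2
z = -1.157
NCE = NCE = 21.06z + 50
Carry z at full precision (z = -19.9 / 17.2) into the conversion:
NCE = 21.06 * (-19.9 / 17.2) + 50 = -419.094 / 17.2 + 50
NCE = -24.3659 + 50
NCE = 25.6341

25.6341


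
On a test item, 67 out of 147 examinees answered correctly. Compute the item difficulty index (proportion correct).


Item difficulty p = number correct / total examinees
p = 67 / 147
p = 0.4558

0.4558


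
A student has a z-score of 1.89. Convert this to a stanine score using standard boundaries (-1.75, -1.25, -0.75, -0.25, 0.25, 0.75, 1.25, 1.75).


Stanine boundaries: [-1.75, -1.25, -0.75, -0.25, 0.25, 0.75, 1.25, 1.75]
z = 1.89
Check each boundary:
  z >= -1.75 -> could be stanine 2
  z >= -1.25 -> could be stanine 3
  z >= -0.75 -> could be stanine 4
  z >= -0.25 -> could be stanine 5
  z >= 0.25 -> could be stanine 6
  z >= 0.75 -> could be stanine 7
  z >= 1.25 -> could be stanine 8
  z >= 1.75 -> could be stanine 9
Highest qualifying boundary gives stanine = 9

9


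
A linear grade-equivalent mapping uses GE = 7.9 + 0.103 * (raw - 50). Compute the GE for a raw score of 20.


raw - median = 20 - 50 = -30
slope * diff = 0.103 * -30 = -3.09
GE = 7.9 + -3.09
GE = 4.81

4.81


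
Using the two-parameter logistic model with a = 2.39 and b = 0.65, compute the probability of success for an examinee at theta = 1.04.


a*(theta - b) = 2.39 * (1.04 - 0.65) = 0.9321
exp(-0.9321) = 0.3937
P = 1 / (1 + 0.3937)
P = 0.7175

0.7175


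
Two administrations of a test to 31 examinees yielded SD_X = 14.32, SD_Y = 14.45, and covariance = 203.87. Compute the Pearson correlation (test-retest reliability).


r = cov(X,Y) / (SD_X * SD_Y)
r = 203.87 / (14.32 * 14.45)
r = 203.87 / 206.924
r = 0.9852

0.9852


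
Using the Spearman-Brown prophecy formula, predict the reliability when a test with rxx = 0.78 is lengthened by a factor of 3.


r_new = (n * rxx) / (1 + (n-1) * rxx)
r_new = (3 * 0.78) / (1 + 2 * 0.78)
r_new = 2.34 / 2.56
r_new = 0.9141

0.9141


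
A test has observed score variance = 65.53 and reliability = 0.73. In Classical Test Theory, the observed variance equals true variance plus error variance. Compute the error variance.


var_true = rxx * var_obs = 0.73 * 65.53 = 47.8369
var_error = var_obs - var_true
var_error = 65.53 - 47.8369
var_error = 17.6931

17.6931


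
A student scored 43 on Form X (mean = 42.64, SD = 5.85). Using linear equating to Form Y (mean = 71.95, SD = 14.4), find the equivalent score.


slope = SD_Y / SD_X = 14.4 / 5.85 ~ 2.4615
intercept = mean_Y - slope * mean_X = 71.95 - (14.4 / 5.85) * 42.64 ~ -33.01
Y = slope * X + intercept. To avoid rounding drift from the rounded slope/intercept, evaluate the equivalent form Y = mean_Y + SD_Y * (X - mean_X) / SD_X at full precision:
Y = 71.95 + 14.4 * (43 - 42.64) / 5.85
Y = 71.95 + 14.4 * 0.36 / 5.85
Y = 71.95 + 5.184 / 5.85
Y = 71.95 + 0.8862
Y = 72.8362

72.8362


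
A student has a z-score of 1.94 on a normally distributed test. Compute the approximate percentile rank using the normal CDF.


CDF(z) = 0.5 * (1 + erf(z/sqrt(2)))
erf(1.3718) = 0.9476
CDF = 0.9738
Percentile rank = 0.9738 * 100 = 97.38

97.38


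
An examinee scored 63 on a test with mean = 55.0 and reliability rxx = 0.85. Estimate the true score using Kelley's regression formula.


T_est = rxx * X + (1 - rxx) * mean
T_est = 0.85 * 63 + 0.15 * 55.0
T_est = 53.55 + 8.25
T_est = 61.8

61.8


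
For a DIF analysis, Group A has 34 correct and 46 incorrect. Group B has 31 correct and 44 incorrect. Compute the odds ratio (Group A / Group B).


Odds_A = 34/46 = 0.7391
Odds_B = 31/44 = 0.7045
OR = Odds_A / Odds_B = 0.7391 / 0.7045
Exactly, OR = (34 * 44) / (46 * 31) = 1496 / 1426
OR = 1.0491

1.0491


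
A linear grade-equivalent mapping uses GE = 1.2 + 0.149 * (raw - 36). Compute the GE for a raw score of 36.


raw - median = 36 - 36 = 0
slope * diff = 0.149 * 0 = 0.0
GE = 1.2 + 0.0
GE = 1.2

1.2


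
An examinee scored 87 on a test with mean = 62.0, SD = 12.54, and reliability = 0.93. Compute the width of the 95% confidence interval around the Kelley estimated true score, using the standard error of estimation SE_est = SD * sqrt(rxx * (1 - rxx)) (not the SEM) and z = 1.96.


True score estimate = 0.93*87 + 0.07*62.0 = 85.25
SE_est = SD * sqrt(rxx * (1 - rxx)) = 12.54 * sqrt(0.93 * 0.07) = 12.54 * sqrt(0.0651) = 3.199544
CI = T_est +/- z * SE_est, so width = 2 * z * SE_est = 2 * 1.96 * 3.199544
Width = 12.5422

12.5422


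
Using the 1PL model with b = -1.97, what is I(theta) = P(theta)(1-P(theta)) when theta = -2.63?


P = 1/(1+exp(-(-2.63--1.97))) = 0.3407
I = P*(1-P) = 0.3407 * 0.6593
I = 0.2246

0.2246


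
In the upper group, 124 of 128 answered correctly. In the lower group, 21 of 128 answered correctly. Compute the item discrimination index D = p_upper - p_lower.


p_upper = 124/128 = 0.9688
p_lower = 21/128 = 0.1641
D = 0.9688 - 0.1641 = 0.8047

0.8047


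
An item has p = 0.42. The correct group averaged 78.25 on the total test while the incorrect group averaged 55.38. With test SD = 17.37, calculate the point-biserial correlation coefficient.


q = 1 - p = 0.58
rpb = ((M1 - M0) / SD) * sqrt(p * q)
rpb = ((78.25 - 55.38) / 17.37) * sqrt(0.42 * 0.58)
rpb = 0.6498

0.6498


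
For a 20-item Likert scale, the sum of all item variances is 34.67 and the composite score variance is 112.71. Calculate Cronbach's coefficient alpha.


alpha = (k/(k-1)) * (1 - sum(si^2)/s_total^2)
= (20/19) * (1 - 34.67/112.71)
alpha = 0.7288

0.7288


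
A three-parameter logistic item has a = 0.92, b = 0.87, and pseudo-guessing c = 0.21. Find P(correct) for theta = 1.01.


logit = 0.92*(1.01 - 0.87) = 0.1288
P* = 1/(1 + exp(-0.1288)) = 0.5322
P = 0.21 + (1 - 0.21) * 0.5322
P = 0.6304

0.6304


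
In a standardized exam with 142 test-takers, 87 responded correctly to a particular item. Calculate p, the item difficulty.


Item difficulty p = number correct / total examinees
p = 87 / 142
p = 0.6127

0.6127


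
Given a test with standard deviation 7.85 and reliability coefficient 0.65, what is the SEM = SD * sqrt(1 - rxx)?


SEM = SD * sqrt(1 - rxx)
SEM = 7.85 * sqrt(1 - 0.65)
SEM = 7.85 * sqrt(0.35) = 7.85 * 0.591608
SEM = 4.6441

4.6441


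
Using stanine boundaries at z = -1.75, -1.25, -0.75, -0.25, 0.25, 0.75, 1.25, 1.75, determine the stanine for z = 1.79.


Stanine boundaries: [-1.75, -1.25, -0.75, -0.25, 0.25, 0.75, 1.25, 1.75]
z = 1.79
Check each boundary:
  z >= -1.75 -> could be stanine 2
  z >= -1.25 -> could be stanine 3
  z >= -0.75 -> could be stanine 4
  z >= -0.25 -> could be stanine 5
  z >= 0.25 -> could be stanine 6
  z >= 0.75 -> could be stanine 7
  z >= 1.25 -> could be stanine 8
  z >= 1.75 -> could be stanine 9
Highest qualifying boundary gives stanine = 9

9


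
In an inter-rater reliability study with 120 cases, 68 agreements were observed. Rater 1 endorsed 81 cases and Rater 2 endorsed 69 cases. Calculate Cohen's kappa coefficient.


P_o = 68/120 = 0.566667
P_e = (81*69 + 39*51) / 14400 = 0.52625
kappa = (P_o - P_e) / (1 - P_e)
kappa = (0.566667 - 0.52625) / (1 - 0.52625)
kappa = 0.0853

0.0853


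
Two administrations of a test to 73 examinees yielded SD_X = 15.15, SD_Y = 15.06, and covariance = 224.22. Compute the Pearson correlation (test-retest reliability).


r = cov(X,Y) / (SD_X * SD_Y)
r = 224.22 / (15.15 * 15.06)
r = 224.22 / 228.159
r = 0.9827

0.9827


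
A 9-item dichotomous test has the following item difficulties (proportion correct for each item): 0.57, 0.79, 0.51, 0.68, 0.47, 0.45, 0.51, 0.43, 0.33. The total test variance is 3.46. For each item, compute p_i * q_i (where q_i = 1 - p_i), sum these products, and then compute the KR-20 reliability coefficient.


For each item, compute p_i * q_i:
  Item 1: 0.57 * 0.43 = 0.2451
  Item 2: 0.79 * 0.21 = 0.1659
  Item 3: 0.51 * 0.49 = 0.2499
  Item 4: 0.68 * 0.32 = 0.2176
  Item 5: 0.47 * 0.53 = 0.2491
  Item 6: 0.45 * 0.55 = 0.2475
  Item 7: 0.51 * 0.49 = 0.2499
  Item 8: 0.43 * 0.57 = 0.2451
  Item 9: 0.33 * 0.67 = 0.2211
Sum(p_i * q_i) = 0.2451 + 0.1659 + 0.2499 + 0.2176 + 0.2491 + 0.2475 + 0.2499 + 0.2451 + 0.2211 = 2.0912
KR-20 = (k/(k-1)) * (1 - Sum(p_i*q_i) / Var_total)
= (9/8) * (1 - 2.0912/3.46)
= 1.125 * 0.3956
KR-20 = 0.4451

0.4451


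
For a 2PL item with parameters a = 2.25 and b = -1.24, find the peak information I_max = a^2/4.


For 2PL, max info at theta = b = -1.24
I_max = a^2 / 4 = 2.25^2 / 4
= 5.0625 / 4
I_max = 1.2656

1.2656


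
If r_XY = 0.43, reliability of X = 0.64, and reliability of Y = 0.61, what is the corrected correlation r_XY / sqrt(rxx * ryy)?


r_corrected = rxy / sqrt(rxx * ryy)
= 0.43 / sqrt(0.64 * 0.61)
= 0.43 / sqrt(0.3904)
= 0.43 / 0.62482
r_corrected = 0.6882

0.6882


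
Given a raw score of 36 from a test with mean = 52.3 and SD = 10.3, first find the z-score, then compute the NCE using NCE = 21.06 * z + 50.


z = (X - mean) / SD = (36 - 52.3) / 10.3
z = -16.3 / 10.3
z = -1.5825
NCE = NCE = 21.06z + 50
Carry z at full precision (z = -16.3 / 10.3) into the conversion:
NCE = 21.06 * (-16.3 / 10.3) + 50 = -343.278 / 10.3 + 50
NCE = -33.328 + 50
NCE = 16.672

16.672


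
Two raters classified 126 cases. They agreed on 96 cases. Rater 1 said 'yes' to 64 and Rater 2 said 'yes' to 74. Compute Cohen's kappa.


P_o = 96/126 = 0.761905
P_e = (64*74 + 62*52) / 15876 = 0.501386
kappa = (P_o - P_e) / (1 - P_e)
kappa = (0.761905 - 0.501386) / (1 - 0.501386)
kappa = 0.5225

0.5225


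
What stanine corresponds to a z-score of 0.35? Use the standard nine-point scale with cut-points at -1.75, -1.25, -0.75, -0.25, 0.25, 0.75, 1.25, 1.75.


Stanine boundaries: [-1.75, -1.25, -0.75, -0.25, 0.25, 0.75, 1.25, 1.75]
z = 0.35
Check each boundary:
  z >= -1.75 -> could be stanine 2
  z >= -1.25 -> could be stanine 3
  z >= -0.75 -> could be stanine 4
  z >= -0.25 -> could be stanine 5
  z >= 0.25 -> could be stanine 6
  z < 0.75
  z < 1.25
  z < 1.75
Highest qualifying boundary gives stanine = 6

6


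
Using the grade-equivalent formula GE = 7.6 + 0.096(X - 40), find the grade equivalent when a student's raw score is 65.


raw - median = 65 - 40 = 25
slope * diff = 0.096 * 25 = 2.4
GE = 7.6 + 2.4
GE = 10.0

10.0


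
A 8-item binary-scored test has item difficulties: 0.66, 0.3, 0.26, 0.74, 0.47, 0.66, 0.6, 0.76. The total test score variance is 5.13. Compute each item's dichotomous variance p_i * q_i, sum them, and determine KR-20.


For each item, compute p_i * q_i:
  Item 1: 0.66 * 0.34 = 0.2244
  Item 2: 0.3 * 0.7 = 0.21
  Item 3: 0.26 * 0.74 = 0.1924
  Item 4: 0.74 * 0.26 = 0.1924
  Item 5: 0.47 * 0.53 = 0.2491
  Item 6: 0.66 * 0.34 = 0.2244
  Item 7: 0.6 * 0.4 = 0.24
  Item 8: 0.76 * 0.24 = 0.1824
Sum(p_i * q_i) = 0.2244 + 0.21 + 0.1924 + 0.1924 + 0.2491 + 0.2244 + 0.24 + 0.1824 = 1.7151
KR-20 = (k/(k-1)) * (1 - Sum(p_i*q_i) / Var_total)
= (8/7) * (1 - 1.7151/5.13)
= 1.1429 * 0.6657
KR-20 = 0.7608

0.7608


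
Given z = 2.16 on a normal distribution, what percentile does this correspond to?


CDF(z) = 0.5 * (1 + erf(z/sqrt(2)))
erf(1.5274) = 0.9692
CDF = 0.9846
Percentile rank = 0.9846 * 100 = 98.46

98.46


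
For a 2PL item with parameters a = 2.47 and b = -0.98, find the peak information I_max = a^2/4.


For 2PL, max info at theta = b = -0.98
I_max = a^2 / 4 = 2.47^2 / 4
= 6.1009 / 4
I_max = 1.5252

1.5252


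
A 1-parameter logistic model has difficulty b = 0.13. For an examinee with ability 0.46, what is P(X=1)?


theta - b = 0.46 - 0.13 = 0.33
exp(-(theta - b)) = exp(-0.33) = 0.7189
P = 1 / (1 + 0.7189)
P = 0.5818

0.5818


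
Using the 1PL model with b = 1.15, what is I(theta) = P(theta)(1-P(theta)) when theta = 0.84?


P = 1/(1+exp(-(0.84-1.15))) = 0.4231
I = P*(1-P) = 0.4231 * 0.5769
I = 0.2441

0.2441


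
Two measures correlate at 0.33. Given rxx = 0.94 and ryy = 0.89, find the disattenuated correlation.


r_corrected = rxy / sqrt(rxx * ryy)
= 0.33 / sqrt(0.94 * 0.89)
= 0.33 / sqrt(0.8366)
= 0.33 / 0.914658
r_corrected = 0.3608

0.3608


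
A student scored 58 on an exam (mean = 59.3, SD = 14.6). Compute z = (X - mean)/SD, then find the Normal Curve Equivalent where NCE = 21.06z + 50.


z = (X - mean) / SD = (58 - 59.3) / 14.6
z = -1.3 / 14.6
z = -0.089
NCE = NCE = 21.06z + 50
Carry z at full precision (z = -1.3 / 14.6) into the conversion:
NCE = 21.06 * (-1.3 / 14.6) + 50 = -27.378 / 14.6 + 50
NCE = -1.8752 + 50
NCE = 48.1248

48.1248


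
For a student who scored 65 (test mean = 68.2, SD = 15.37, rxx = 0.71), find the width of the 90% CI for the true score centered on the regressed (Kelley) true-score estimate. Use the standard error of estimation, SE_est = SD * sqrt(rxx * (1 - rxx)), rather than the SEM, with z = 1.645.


True score estimate = 0.71*65 + 0.29*68.2 = 65.928
SE_est = SD * sqrt(rxx * (1 - rxx)) = 15.37 * sqrt(0.71 * 0.29) = 15.37 * sqrt(0.2059) = 6.974323
CI = T_est +/- z * SE_est, so width = 2 * z * SE_est = 2 * 1.645 * 6.974323
Width = 22.9455

22.9455


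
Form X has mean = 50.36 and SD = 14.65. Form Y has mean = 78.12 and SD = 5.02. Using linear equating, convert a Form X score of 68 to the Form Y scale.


slope = SD_Y / SD_X = 5.02 / 14.65 ~ 0.3427
intercept = mean_Y - slope * mean_X = 78.12 - (5.02 / 14.65) * 50.36 ~ 60.8635
Y = slope * X + intercept. To avoid rounding drift from the rounded slope/intercept, evaluate the equivalent form Y = mean_Y + SD_Y * (X - mean_X) / SD_X at full precision:
Y = 78.12 + 5.02 * (68 - 50.36) / 14.65
Y = 78.12 + 5.02 * 17.64 / 14.65
Y = 78.12 + 88.5528 / 14.65
Y = 78.12 + 6.0446
Y = 84.1646

84.1646


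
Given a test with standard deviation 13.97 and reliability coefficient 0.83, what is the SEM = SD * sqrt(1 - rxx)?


SEM = SD * sqrt(1 - rxx)
SEM = 13.97 * sqrt(1 - 0.83)
SEM = 13.97 * sqrt(0.17) = 13.97 * 0.412311
SEM = 5.76

5.76


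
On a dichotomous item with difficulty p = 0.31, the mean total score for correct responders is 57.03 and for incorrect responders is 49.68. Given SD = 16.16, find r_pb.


q = 1 - p = 0.69
rpb = ((M1 - M0) / SD) * sqrt(p * q)
rpb = ((57.03 - 49.68) / 16.16) * sqrt(0.31 * 0.69)
rpb = 0.2104

0.2104


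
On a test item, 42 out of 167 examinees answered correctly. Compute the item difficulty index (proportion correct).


Item difficulty p = number correct / total examinees
p = 42 / 167
p = 0.2515

0.2515


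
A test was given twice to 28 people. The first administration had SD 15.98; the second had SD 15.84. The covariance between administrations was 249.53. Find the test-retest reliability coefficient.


r = cov(X,Y) / (SD_X * SD_Y)
r = 249.53 / (15.98 * 15.84)
r = 249.53 / 253.1232
r = 0.9858

0.9858


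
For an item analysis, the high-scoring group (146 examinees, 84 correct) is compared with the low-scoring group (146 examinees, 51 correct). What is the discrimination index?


p_upper = 84/146 = 0.5753
p_lower = 51/146 = 0.3493
D = 0.5753 - 0.3493 = 0.226

0.226


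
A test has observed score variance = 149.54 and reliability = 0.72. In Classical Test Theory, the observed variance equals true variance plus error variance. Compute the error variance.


var_true = rxx * var_obs = 0.72 * 149.54 = 107.6688
var_error = var_obs - var_true
var_error = 149.54 - 107.6688
var_error = 41.8712

41.8712


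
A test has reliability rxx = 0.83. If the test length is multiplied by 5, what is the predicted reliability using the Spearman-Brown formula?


r_new = (n * rxx) / (1 + (n-1) * rxx)
r_new = (5 * 0.83) / (1 + 4 * 0.83)
r_new = 4.15 / 4.32
r_new = 0.9606

0.9606


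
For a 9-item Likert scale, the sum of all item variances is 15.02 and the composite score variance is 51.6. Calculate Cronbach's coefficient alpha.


alpha = (k/(k-1)) * (1 - sum(si^2)/s_total^2)
= (9/8) * (1 - 15.02/51.6)
alpha = 0.7975

0.7975


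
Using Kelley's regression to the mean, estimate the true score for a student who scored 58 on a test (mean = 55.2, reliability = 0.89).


T_est = rxx * X + (1 - rxx) * mean
T_est = 0.89 * 58 + 0.11 * 55.2
T_est = 51.62 + 6.072
T_est = 57.692

57.692


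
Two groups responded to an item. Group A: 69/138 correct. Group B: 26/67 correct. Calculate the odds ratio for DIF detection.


Odds_A = 69/69 = 1.0
Odds_B = 26/41 = 0.6341
OR = Odds_A / Odds_B = 1.0 / 0.6341
Exactly, OR = (69 * 41) / (69 * 26) = 2829 / 1794
OR = 1.5769

1.5769


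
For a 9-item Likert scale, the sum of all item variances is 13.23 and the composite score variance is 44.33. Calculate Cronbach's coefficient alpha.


alpha = (k/(k-1)) * (1 - sum(si^2)/s_total^2)
= (9/8) * (1 - 13.23/44.33)
alpha = 0.7893

0.7893


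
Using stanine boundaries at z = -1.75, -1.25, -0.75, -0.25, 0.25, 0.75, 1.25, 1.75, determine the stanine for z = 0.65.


Stanine boundaries: [-1.75, -1.25, -0.75, -0.25, 0.25, 0.75, 1.25, 1.75]
z = 0.65
Check each boundary:
  z >= -1.75 -> could be stanine 2
  z >= -1.25 -> could be stanine 3
  z >= -0.75 -> could be stanine 4
  z >= -0.25 -> could be stanine 5
  z >= 0.25 -> could be stanine 6
  z < 0.75
  z < 1.25
  z < 1.75
Highest qualifying boundary gives stanine = 6

6


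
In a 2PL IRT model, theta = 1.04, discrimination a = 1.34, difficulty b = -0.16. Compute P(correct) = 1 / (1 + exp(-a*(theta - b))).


a*(theta - b) = 1.34 * (1.04 - -0.16) = 1.608
exp(-1.608) = 0.2003
P = 1 / (1 + 0.2003)
P = 0.8331

0.8331


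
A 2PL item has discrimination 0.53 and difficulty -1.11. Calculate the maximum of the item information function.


For 2PL, max info at theta = b = -1.11
I_max = a^2 / 4 = 0.53^2 / 4
= 0.2809 / 4
I_max = 0.0702

0.0702


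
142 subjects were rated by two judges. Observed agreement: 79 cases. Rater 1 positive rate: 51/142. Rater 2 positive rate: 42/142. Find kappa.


P_o = 79/142 = 0.556338
P_e = (51*42 + 91*100) / 20164 = 0.557528
kappa = (P_o - P_e) / (1 - P_e)
kappa = (0.556338 - 0.557528) / (1 - 0.557528)
kappa = -0.0027

-0.0027


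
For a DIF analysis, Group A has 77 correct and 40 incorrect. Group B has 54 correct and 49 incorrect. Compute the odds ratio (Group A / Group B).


Odds_A = 77/40 = 1.925
Odds_B = 54/49 = 1.102
OR = Odds_A / Odds_B = 1.925 / 1.102
Exactly, OR = (77 * 49) / (40 * 54) = 3773 / 2160
OR = 1.7468

1.7468


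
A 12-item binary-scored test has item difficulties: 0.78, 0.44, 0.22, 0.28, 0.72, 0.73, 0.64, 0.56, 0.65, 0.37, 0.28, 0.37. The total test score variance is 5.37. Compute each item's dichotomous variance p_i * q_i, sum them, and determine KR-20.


For each item, compute p_i * q_i:
  Item 1: 0.78 * 0.22 = 0.1716
  Item 2: 0.44 * 0.56 = 0.2464
  Item 3: 0.22 * 0.78 = 0.1716
  Item 4: 0.28 * 0.72 = 0.2016
  Item 5: 0.72 * 0.28 = 0.2016
  Item 6: 0.73 * 0.27 = 0.1971
  Item 7: 0.64 * 0.36 = 0.2304
  Item 8: 0.56 * 0.44 = 0.2464
  Item 9: 0.65 * 0.35 = 0.2275
  Item 10: 0.37 * 0.63 = 0.2331
  Item 11: 0.28 * 0.72 = 0.2016
  Item 12: 0.37 * 0.63 = 0.2331
Sum(p_i * q_i) = 0.1716 + 0.2464 + 0.1716 + 0.2016 + 0.2016 + 0.1971 + 0.2304 + 0.2464 + 0.2275 + 0.2331 + 0.2016 + 0.2331 = 2.562
KR-20 = (k/(k-1)) * (1 - Sum(p_i*q_i) / Var_total)
= (12/11) * (1 - 2.562/5.37)
= 1.0909 * 0.5229
KR-20 = 0.5704

0.5704


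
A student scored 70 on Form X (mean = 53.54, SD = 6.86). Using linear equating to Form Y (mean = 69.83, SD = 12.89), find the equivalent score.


slope = SD_Y / SD_X = 12.89 / 6.86 ~ 1.879
intercept = mean_Y - slope * mean_X = 69.83 - (12.89 / 6.86) * 53.54 ~ -30.7721
Y = slope * X + intercept. To avoid rounding drift from the rounded slope/intercept, evaluate the equivalent form Y = mean_Y + SD_Y * (X - mean_X) / SD_X at full precision:
Y = 69.83 + 12.89 * (70 - 53.54) / 6.86
Y = 69.83 + 12.89 * 16.46 / 6.86
Y = 69.83 + 212.1694 / 6.86
Y = 69.83 + 30.9285
Y = 100.7585

100.7585


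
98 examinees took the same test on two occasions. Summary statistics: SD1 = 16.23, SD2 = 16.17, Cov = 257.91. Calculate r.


r = cov(X,Y) / (SD_X * SD_Y)
r = 257.91 / (16.23 * 16.17)
r = 257.91 / 262.4391
r = 0.9827

0.9827


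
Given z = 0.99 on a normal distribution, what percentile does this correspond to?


CDF(z) = 0.5 * (1 + erf(z/sqrt(2)))
erf(0.7) = 0.6778
CDF = 0.8389
Percentile rank = 0.8389 * 100 = 83.89

83.89


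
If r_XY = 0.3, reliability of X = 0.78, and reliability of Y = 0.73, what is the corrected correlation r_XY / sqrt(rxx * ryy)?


r_corrected = rxy / sqrt(rxx * ryy)
= 0.3 / sqrt(0.78 * 0.73)
= 0.3 / sqrt(0.5694)
= 0.3 / 0.754586
r_corrected = 0.3976

0.3976


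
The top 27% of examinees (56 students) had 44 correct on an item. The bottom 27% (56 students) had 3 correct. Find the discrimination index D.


p_upper = 44/56 = 0.7857
p_lower = 3/56 = 0.0536
D = 0.7857 - 0.0536 = 0.7321

0.7321


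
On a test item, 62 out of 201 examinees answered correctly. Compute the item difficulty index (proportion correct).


Item difficulty p = number correct / total examinees
p = 62 / 201
p = 0.3085

0.3085


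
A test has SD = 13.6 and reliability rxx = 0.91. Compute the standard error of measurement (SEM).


SEM = SD * sqrt(1 - rxx)
SEM = 13.6 * sqrt(1 - 0.91)
SEM = 13.6 * sqrt(0.09) = 13.6 * 0.3
SEM = 4.08

4.08


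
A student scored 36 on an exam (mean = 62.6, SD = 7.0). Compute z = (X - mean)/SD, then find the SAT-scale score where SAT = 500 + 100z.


z = (X - mean) / SD = (36 - 62.6) / 7.0
z = -26.6 / 7.0
z = -3.8
SAT-scale = SAT = 500 + 100z
Carry z at full precision (z = -26.6 / 7.0) into the conversion:
SAT-scale = 500 + 100 * (-26.6 / 7.0) = 500 + -2660 / 7.0
SAT-scale = 500 + -380.0
SAT-scale = 120.0

120.0


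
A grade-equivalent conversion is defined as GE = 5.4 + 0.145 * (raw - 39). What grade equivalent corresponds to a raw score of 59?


raw - median = 59 - 39 = 20
slope * diff = 0.145 * 20 = 2.9
GE = 5.4 + 2.9
GE = 8.3

8.3


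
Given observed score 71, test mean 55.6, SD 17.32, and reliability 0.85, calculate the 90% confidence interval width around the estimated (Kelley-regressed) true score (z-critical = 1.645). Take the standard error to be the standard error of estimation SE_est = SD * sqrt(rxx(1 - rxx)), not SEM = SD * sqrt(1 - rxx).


True score estimate = 0.85*71 + 0.15*55.6 = 68.69
SE_est = SD * sqrt(rxx * (1 - rxx)) = 17.32 * sqrt(0.85 * 0.15) = 17.32 * sqrt(0.1275) = 6.184477
CI = T_est +/- z * SE_est, so width = 2 * z * SE_est = 2 * 1.645 * 6.184477
Width = 20.3469

20.3469


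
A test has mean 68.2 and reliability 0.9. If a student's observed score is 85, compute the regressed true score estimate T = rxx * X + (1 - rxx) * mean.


T_est = rxx * X + (1 - rxx) * mean
T_est = 0.9 * 85 + 0.1 * 68.2
T_est = 76.5 + 6.82
T_est = 83.32

83.32


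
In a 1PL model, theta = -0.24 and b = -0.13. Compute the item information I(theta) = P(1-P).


P = 1/(1+exp(-(-0.24--0.13))) = 0.4725
I = P*(1-P) = 0.4725 * 0.5275
I = 0.2492

0.2492


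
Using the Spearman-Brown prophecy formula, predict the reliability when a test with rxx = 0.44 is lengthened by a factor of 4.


r_new = (n * rxx) / (1 + (n-1) * rxx)
r_new = (4 * 0.44) / (1 + 3 * 0.44)
r_new = 1.76 / 2.32
r_new = 0.7586

0.7586


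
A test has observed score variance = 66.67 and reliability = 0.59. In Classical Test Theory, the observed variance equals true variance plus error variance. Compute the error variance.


var_true = rxx * var_obs = 0.59 * 66.67 = 39.3353
var_error = var_obs - var_true
var_error = 66.67 - 39.3353
var_error = 27.3347

27.3347


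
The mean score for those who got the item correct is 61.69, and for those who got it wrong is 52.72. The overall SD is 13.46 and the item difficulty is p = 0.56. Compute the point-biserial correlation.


q = 1 - p = 0.44
rpb = ((M1 - M0) / SD) * sqrt(p * q)
rpb = ((61.69 - 52.72) / 13.46) * sqrt(0.56 * 0.44)
rpb = 0.3308

0.3308


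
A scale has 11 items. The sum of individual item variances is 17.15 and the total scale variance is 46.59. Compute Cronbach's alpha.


alpha = (k/(k-1)) * (1 - sum(si^2)/s_total^2)
= (11/10) * (1 - 17.15/46.59)
alpha = 0.6951

0.6951


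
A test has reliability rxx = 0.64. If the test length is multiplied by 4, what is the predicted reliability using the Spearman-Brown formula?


r_new = (n * rxx) / (1 + (n-1) * rxx)
r_new = (4 * 0.64) / (1 + 3 * 0.64)
r_new = 2.56 / 2.92
r_new = 0.8767

0.8767


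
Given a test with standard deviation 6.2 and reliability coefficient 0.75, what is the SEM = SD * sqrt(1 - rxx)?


SEM = SD * sqrt(1 - rxx)
SEM = 6.2 * sqrt(1 - 0.75)
SEM = 6.2 * sqrt(0.25) = 6.2 * 0.5
SEM = 3.1

3.1


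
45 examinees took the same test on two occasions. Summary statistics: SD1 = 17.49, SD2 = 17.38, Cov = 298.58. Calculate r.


r = cov(X,Y) / (SD_X * SD_Y)
r = 298.58 / (17.49 * 17.38)
r = 298.58 / 303.9762
r = 0.9822

0.9822


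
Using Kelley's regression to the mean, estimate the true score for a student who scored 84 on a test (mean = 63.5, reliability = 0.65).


T_est = rxx * X + (1 - rxx) * mean
T_est = 0.65 * 84 + 0.35 * 63.5
T_est = 54.6 + 22.225
T_est = 76.825

76.825


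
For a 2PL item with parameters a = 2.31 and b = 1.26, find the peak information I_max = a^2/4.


For 2PL, max info at theta = b = 1.26
I_max = a^2 / 4 = 2.31^2 / 4
= 5.3361 / 4
I_max = 1.334

1.334


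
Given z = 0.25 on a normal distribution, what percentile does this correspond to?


CDF(z) = 0.5 * (1 + erf(z/sqrt(2)))
erf(0.1768) = 0.1974
CDF = 0.5987
Percentile rank = 0.5987 * 100 = 59.87

59.87


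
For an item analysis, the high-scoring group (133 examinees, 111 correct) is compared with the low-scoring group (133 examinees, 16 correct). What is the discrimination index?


p_upper = 111/133 = 0.8346
p_lower = 16/133 = 0.1203
D = 0.8346 - 0.1203 = 0.7143

0.7143


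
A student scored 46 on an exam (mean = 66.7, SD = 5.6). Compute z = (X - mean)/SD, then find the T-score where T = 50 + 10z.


z = (X - mean) / SD = (46 - 66.7) / 5.6
z = -20.7 / 5.6
z = -3.6964
T-score = T = 50 + 10z
Carry z at full precision (z = -20.7 / 5.6) into the conversion:
T-score = 50 + 10 * (-20.7 / 5.6) = 50 + -207 / 5.6
T-score = 50 + -36.9643
T-score = 13.0357

13.0357


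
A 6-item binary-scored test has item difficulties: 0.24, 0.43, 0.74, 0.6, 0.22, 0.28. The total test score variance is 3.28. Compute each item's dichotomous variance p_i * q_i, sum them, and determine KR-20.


For each item, compute p_i * q_i:
  Item 1: 0.24 * 0.76 = 0.1824
  Item 2: 0.43 * 0.57 = 0.2451
  Item 3: 0.74 * 0.26 = 0.1924
  Item 4: 0.6 * 0.4 = 0.24
  Item 5: 0.22 * 0.78 = 0.1716
  Item 6: 0.28 * 0.72 = 0.2016
Sum(p_i * q_i) = 0.1824 + 0.2451 + 0.1924 + 0.24 + 0.1716 + 0.2016 = 1.2331
KR-20 = (k/(k-1)) * (1 - Sum(p_i*q_i) / Var_total)
= (6/5) * (1 - 1.2331/3.28)
= 1.2 * 0.6241
KR-20 = 0.7489

0.7489


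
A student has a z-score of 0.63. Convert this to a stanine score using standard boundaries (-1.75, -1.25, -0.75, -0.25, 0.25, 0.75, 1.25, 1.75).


Stanine boundaries: [-1.75, -1.25, -0.75, -0.25, 0.25, 0.75, 1.25, 1.75]
z = 0.63
Check each boundary:
  z >= -1.75 -> could be stanine 2
  z >= -1.25 -> could be stanine 3
  z >= -0.75 -> could be stanine 4
  z >= -0.25 -> could be stanine 5
  z >= 0.25 -> could be stanine 6
  z < 0.75
  z < 1.25
  z < 1.75
Highest qualifying boundary gives stanine = 6

6


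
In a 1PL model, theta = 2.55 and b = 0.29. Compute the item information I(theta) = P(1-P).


P = 1/(1+exp(-(2.55-0.29))) = 0.9055
I = P*(1-P) = 0.9055 * 0.0945
I = 0.0856

0.0856


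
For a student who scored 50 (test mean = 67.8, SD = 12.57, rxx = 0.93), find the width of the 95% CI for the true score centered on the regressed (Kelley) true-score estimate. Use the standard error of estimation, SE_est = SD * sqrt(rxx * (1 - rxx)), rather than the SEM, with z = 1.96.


True score estimate = 0.93*50 + 0.07*67.8 = 51.246
SE_est = SD * sqrt(rxx * (1 - rxx)) = 12.57 * sqrt(0.93 * 0.07) = 12.57 * sqrt(0.0651) = 3.207198
CI = T_est +/- z * SE_est, so width = 2 * z * SE_est = 2 * 1.96 * 3.207198
Width = 12.5722

12.5722


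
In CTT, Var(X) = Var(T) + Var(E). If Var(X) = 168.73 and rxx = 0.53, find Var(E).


var_true = rxx * var_obs = 0.53 * 168.73 = 89.4269
var_error = var_obs - var_true
var_error = 168.73 - 89.4269
var_error = 79.3031

79.3031


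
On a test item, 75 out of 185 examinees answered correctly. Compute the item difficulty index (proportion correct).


Item difficulty p = number correct / total examinees
p = 75 / 185
p = 0.4054

0.4054


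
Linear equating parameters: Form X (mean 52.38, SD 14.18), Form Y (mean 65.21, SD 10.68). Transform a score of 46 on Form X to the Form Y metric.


slope = SD_Y / SD_X = 10.68 / 14.18 ~ 0.7532
intercept = mean_Y - slope * mean_X = 65.21 - (10.68 / 14.18) * 52.38 ~ 25.7588
Y = slope * X + intercept. To avoid rounding drift from the rounded slope/intercept, evaluate the equivalent form Y = mean_Y + SD_Y * (X - mean_X) / SD_X at full precision:
Y = 65.21 + 10.68 * (46 - 52.38) / 14.18
Y = 65.21 - 10.68 * 6.38 / 14.18
Y = 65.21 - 68.1384 / 14.18
Y = 65.21 - 4.8052
Y = 60.4048

60.4048


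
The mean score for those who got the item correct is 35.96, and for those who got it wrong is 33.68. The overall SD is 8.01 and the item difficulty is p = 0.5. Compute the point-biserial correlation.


q = 1 - p = 0.5
rpb = ((M1 - M0) / SD) * sqrt(p * q)
rpb = ((35.96 - 33.68) / 8.01) * sqrt(0.5 * 0.5)
rpb = 0.1423

0.1423


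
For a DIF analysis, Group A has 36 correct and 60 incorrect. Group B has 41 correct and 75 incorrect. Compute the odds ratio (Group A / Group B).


Odds_A = 36/60 = 0.6
Odds_B = 41/75 = 0.5467
OR = Odds_A / Odds_B = 0.6 / 0.5467
Exactly, OR = (36 * 75) / (60 * 41) = 2700 / 2460
OR = 1.0976

1.0976


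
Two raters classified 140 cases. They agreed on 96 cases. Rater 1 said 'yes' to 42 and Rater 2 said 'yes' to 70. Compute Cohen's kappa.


P_o = 96/140 = 0.685714
P_e = (42*70 + 98*70) / 19600 = 0.5
kappa = (P_o - P_e) / (1 - P_e)
kappa = (0.685714 - 0.5) / (1 - 0.5)
kappa = 0.3714

0.3714


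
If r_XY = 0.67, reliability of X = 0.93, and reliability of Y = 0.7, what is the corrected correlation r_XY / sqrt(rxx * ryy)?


r_corrected = rxy / sqrt(rxx * ryy)
= 0.67 / sqrt(0.93 * 0.7)
= 0.67 / sqrt(0.651)
= 0.67 / 0.806846
r_corrected = 0.8304

0.8304


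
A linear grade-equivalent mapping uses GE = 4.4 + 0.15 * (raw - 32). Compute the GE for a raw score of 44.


raw - median = 44 - 32 = 12
slope * diff = 0.15 * 12 = 1.8
GE = 4.4 + 1.8
GE = 6.2

6.2
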